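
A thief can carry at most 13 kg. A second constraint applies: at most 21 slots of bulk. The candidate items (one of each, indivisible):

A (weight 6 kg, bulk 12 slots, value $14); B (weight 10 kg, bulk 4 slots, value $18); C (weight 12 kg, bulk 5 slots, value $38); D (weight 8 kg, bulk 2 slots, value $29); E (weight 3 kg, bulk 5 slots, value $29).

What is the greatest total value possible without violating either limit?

$58

Feasible sets respecting both limits:
- D+E: weight 11, bulk 7, value 58
- B+E: weight 13, bulk 9, value 47
- A+E: weight 9, bulk 17, value 43
Best: $58.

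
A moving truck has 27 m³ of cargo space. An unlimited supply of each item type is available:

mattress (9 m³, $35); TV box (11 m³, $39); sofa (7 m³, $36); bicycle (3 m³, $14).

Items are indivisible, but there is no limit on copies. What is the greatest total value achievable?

Best value-per-unit is sofa at 36/7; filling with it alone gives 3×36 = 108.
Optimal mix: 3×sofa + 2×bicycle → volume 27, value 136.

$136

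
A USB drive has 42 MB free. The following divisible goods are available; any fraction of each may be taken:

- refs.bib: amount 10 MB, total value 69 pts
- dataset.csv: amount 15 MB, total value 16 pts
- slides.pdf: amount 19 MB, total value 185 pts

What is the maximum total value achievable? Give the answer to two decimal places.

267.87

Take in order of value per unit:
- slides.pdf (185/19 per unit): all 19 → value 185, running total 185.00
- refs.bib (69/10 per unit): all 10 → value 69, running total 254.00
- dataset.csv (16/15 per unit): 13 of 15 → value 13×16/15 = 13.8667, running total 267.87
Total 267.87.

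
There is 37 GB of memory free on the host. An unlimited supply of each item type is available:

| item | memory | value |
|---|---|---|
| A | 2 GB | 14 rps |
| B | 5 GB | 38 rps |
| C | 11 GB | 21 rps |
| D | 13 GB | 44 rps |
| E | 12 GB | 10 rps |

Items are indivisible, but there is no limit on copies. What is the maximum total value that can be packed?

280 rps

Best value-per-unit is B at 38/5; filling with it alone gives 7×38 = 266.
Optimal mix: 1×A + 7×B → memory 37, value 280.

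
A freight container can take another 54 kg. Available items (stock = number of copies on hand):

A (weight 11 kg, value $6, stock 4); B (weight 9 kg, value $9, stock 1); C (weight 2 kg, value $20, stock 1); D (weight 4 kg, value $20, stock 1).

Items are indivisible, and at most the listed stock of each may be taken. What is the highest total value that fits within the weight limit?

Best selections within weight 54 and stock limits:
- 3×A + 1×B + 1×C + 1×D: weight 48, value 67
- 4×A + 1×C + 1×D: weight 50, value 64
Best: $67.

$67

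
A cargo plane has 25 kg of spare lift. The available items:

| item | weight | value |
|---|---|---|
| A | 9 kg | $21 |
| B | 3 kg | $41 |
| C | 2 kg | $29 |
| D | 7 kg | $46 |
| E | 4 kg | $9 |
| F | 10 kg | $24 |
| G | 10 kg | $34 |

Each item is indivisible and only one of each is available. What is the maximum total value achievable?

Check high-value combinations within 25 kg:
- B+C+D+G: weight 3+2+7+10=22, value 41+29+46+34=150
- A+B+C+D+E: weight 9+3+2+7+4=25, value 21+41+29+46+9=146
- B+C+D+F: weight 3+2+7+10=22, value 41+29+46+24=140
- A+B+C+D: weight 9+3+2+7=21, value 21+41+29+46=137
Best: $150.

$150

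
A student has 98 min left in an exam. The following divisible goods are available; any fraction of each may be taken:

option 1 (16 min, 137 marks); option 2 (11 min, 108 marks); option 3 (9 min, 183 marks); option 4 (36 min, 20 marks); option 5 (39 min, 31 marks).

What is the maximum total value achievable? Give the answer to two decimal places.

471.78

Take in order of value per unit:
- option 3 (183/9 per unit): all 9 → value 183, running total 183.00
- option 2 (108/11 per unit): all 11 → value 108, running total 291.00
- option 1 (137/16 per unit): all 16 → value 137, running total 428.00
- option 5 (31/39 per unit): all 39 → value 31, running total 459.00
- option 4 (20/36 per unit): 23 of 36 → value 23×20/36 = 12.7778, running total 471.78
Total 471.78.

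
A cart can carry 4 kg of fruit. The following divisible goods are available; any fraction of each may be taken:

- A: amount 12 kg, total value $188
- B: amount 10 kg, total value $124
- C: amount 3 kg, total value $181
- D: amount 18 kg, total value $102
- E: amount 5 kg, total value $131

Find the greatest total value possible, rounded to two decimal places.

Take in order of value per unit:
- C (181/3 per unit): all 3 → value 181, running total 181.00
- E (131/5 per unit): 1 of 5 → value 1×131/5 = 26.2000, running total 207.20
Total 207.20.

207.20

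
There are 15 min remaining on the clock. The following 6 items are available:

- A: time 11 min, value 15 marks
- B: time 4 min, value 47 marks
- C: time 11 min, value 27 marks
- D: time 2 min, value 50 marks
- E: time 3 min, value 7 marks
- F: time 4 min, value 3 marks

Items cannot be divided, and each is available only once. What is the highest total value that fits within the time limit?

107 marks

Check high-value combinations within 15 min:
- B+D+E+F: time 4+2+3+4=13, value 47+50+7+3=107
- B+D+E: time 4+2+3=9, value 47+50+7=104
- B+D+F: time 4+2+4=10, value 47+50+3=100
- B+D: time 4+2=6, value 47+50=97
Best: 107 marks.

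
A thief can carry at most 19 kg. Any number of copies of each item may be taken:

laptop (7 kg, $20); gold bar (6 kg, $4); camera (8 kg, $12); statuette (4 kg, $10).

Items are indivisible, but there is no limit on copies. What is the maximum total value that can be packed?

$50

Best value-per-unit is laptop at 20/7; filling with it alone gives 2×20 = 40.
Optimal mix: 2×laptop + 1×statuette → weight 18, value 50.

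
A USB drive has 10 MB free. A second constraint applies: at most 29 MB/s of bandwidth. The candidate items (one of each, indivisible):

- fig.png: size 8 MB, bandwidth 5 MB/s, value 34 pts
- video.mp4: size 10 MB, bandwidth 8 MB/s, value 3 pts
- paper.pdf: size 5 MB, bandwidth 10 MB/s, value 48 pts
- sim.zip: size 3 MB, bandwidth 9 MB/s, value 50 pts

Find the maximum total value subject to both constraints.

98 pts

Feasible sets respecting both limits:
- paper.pdf+sim.zip: size 8, bandwidth 19, value 98
- sim.zip: size 3, bandwidth 9, value 50
- paper.pdf: size 5, bandwidth 10, value 48
Best: 98 pts.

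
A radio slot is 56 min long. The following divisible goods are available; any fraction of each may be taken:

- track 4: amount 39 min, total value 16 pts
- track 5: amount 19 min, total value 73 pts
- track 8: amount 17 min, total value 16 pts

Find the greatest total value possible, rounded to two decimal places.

Take in order of value per unit:
- track 5 (73/19 per unit): all 19 → value 73, running total 73.00
- track 8 (16/17 per unit): all 17 → value 16, running total 89.00
- track 4 (16/39 per unit): 20 of 39 → value 20×16/39 = 8.2051, running total 97.21
Total 97.21.

97.21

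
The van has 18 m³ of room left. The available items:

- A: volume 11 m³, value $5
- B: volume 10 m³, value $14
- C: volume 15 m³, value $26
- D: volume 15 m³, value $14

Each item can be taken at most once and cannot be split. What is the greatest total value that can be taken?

$26

Check high-value combinations within 18 m³:
- C: volume 15, value 26
- B: volume 10, value 14
- D: volume 15, value 14
- A: volume 11, value 5
Best: $26.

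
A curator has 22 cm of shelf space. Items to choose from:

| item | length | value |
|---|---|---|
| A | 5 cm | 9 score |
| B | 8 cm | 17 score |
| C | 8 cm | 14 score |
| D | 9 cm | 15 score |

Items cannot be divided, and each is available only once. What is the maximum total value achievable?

41 score

Check high-value combinations within 22 cm:
- A+B+D: length 5+8+9=22, value 9+17+15=41
- A+B+C: length 5+8+8=21, value 9+17+14=40
- A+C+D: length 5+8+9=22, value 9+14+15=38
- B+D: length 8+9=17, value 17+15=32
Best: 41 score.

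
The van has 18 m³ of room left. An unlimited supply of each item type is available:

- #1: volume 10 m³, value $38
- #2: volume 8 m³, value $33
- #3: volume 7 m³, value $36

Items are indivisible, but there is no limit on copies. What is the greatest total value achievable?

Best value-per-unit is #3 at 36/7; filling with it alone gives 2×36 = 72.
Optimal mix: 1×#1 + 1×#3 → volume 17, value 74.

$74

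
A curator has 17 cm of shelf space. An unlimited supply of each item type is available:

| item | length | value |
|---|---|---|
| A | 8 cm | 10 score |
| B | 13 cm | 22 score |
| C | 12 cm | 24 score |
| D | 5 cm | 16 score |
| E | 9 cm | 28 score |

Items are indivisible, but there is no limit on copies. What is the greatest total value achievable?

48 score

Best value-per-unit is D at 16/5, and filling with it alone uses length 3×5=15. No mix of the others beats 3×16 = 48.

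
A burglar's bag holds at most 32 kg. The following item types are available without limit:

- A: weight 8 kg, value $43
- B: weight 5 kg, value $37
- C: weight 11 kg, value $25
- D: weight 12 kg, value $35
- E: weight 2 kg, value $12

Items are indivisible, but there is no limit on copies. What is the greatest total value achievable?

Best value-per-unit is B at 37/5; filling with it alone gives 6×37 = 222.
Optimal mix: 6×B + 1×E → weight 32, value 234.

$234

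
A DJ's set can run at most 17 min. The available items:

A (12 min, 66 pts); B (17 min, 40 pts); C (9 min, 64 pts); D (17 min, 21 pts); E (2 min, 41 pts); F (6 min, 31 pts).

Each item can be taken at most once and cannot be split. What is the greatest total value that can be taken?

Check high-value combinations within 17 min:
- C+E+F: duration 9+2+6=17, value 64+41+31=136
- A+E: duration 12+2=14, value 66+41=107
- C+E: duration 9+2=11, value 64+41=105
- C+F: duration 9+6=15, value 64+31=95
- E+F: duration 2+6=8, value 41+31=72
Best: 136 pts.

136 pts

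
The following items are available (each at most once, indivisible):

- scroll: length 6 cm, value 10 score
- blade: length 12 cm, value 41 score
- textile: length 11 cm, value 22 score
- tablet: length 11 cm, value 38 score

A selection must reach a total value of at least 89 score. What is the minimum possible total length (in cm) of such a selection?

29

Subsets with value ≥ 89, sorted by total length:
- scroll+blade+tablet: length 29, value 89
- blade+textile+tablet: length 34, value 101
Minimum length: 29 cm.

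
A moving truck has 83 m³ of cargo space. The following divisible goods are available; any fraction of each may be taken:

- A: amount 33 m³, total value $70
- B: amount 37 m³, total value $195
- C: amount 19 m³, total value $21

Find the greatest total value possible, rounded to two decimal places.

Take in order of value per unit:
- B (195/37 per unit): all 37 → value 195, running total 195.00
- A (70/33 per unit): all 33 → value 70, running total 265.00
- C (21/19 per unit): 13 of 19 → value 13×21/19 = 14.3684, running total 279.37
Total 279.37.

279.37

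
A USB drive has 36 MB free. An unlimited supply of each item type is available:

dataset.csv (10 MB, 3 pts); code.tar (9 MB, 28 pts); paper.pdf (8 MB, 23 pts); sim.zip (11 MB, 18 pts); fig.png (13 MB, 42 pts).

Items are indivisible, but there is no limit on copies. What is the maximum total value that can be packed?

112 pts

Best value-per-unit is fig.png at 42/13; filling with it alone gives 2×42 = 84.
Optimal mix: 4×code.tar → size 36, value 112.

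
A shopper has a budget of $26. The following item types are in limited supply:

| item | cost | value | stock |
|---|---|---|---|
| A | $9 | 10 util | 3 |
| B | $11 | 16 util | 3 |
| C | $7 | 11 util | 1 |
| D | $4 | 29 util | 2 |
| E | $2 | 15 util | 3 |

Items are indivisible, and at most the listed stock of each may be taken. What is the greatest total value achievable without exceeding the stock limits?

Top feasible selections:
- 1×B + 2×D + 3×E: cost 25, value 119
- 1×C + 2×D + 3×E: cost 21, value 114
- 1×A + 2×D + 3×E: cost 23, value 113
- 1×B + 2×D + 2×E: cost 23, value 104
Best: 119 util.

119 util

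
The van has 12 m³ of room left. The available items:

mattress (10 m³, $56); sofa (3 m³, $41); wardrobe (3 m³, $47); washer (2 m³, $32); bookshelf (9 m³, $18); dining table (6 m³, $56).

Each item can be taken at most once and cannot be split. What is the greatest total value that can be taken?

$144

This is a 0/1 knapsack; check combinations near the capacity.
- sofa+wardrobe+dining table: volume 3+3+6=12, value 41+47+56=144
- wardrobe+washer+dining table: volume 3+2+6=11, value 47+32+56=135
- sofa+washer+dining table: volume 3+2+6=11, value 41+32+56=129
- sofa+wardrobe+washer: volume 3+3+2=8, value 41+47+32=120
- wardrobe+dining table: volume 3+6=9, value 47+56=103
Best: $144.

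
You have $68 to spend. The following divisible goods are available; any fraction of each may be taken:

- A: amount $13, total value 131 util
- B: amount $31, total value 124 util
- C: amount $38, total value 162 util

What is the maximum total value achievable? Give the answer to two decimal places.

361.00

Take in order of value per unit:
- A (131/13 per unit): all 13 → value 131, running total 131.00
- C (162/38 per unit): all 38 → value 162, running total 293.00
- B (124/31 per unit): 17 of 31 → value 17×124/31 = 68.0000, running total 361.00
Total 361.00.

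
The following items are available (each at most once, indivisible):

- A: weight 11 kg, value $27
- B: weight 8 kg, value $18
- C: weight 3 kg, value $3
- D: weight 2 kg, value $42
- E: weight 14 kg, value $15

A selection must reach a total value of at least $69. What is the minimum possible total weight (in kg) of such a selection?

13

Subsets with value ≥ 69, sorted by total weight:
- A+D: weight 13, value 69
- A+C+D: weight 16, value 72
Minimum weight: 13 kg.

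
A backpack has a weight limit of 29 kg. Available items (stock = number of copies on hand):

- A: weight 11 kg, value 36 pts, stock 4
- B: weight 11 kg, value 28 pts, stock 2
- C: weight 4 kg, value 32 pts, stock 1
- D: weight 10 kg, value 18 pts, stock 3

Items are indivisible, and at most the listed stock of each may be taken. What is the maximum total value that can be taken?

Best selections within weight 29 and stock limits:
- 2×A + 1×C: weight 26, value 104
- 1×A + 1×B + 1×C: weight 26, value 96
- 2×B + 1×C: weight 26, value 88
Best: 104 pts.

104 pts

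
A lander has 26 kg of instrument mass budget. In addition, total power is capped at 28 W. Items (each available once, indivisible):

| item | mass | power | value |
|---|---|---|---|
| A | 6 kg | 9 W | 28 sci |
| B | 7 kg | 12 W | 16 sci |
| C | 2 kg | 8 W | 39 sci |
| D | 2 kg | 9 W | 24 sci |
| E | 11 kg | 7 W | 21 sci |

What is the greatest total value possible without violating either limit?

91 sci

Feasible sets respecting both limits:
- A+C+D: mass 10, power 26, value 91
- A+C+E: mass 19, power 24, value 88
- C+D+E: mass 15, power 24, value 84
- B+C+E: mass 20, power 27, value 76
Best: 91 sci.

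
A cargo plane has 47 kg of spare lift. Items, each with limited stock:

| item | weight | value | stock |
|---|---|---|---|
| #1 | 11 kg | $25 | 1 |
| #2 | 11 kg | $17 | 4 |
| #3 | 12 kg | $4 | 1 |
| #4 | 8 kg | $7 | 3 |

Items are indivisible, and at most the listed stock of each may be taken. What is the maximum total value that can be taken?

$76

Best selections within weight 47 and stock limits:
- 1×#1 + 3×#2: weight 44, value 76
- 4×#2: weight 44, value 68
Best: $76.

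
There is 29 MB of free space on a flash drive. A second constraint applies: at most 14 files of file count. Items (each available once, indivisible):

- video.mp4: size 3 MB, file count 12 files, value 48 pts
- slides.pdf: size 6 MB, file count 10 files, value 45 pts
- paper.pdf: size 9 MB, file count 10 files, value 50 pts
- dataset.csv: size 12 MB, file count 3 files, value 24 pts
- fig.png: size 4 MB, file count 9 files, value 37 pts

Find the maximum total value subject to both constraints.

74 pts

Feasible sets respecting both limits:
- paper.pdf+dataset.csv: size 21, file count 13, value 74
- slides.pdf+dataset.csv: size 18, file count 13, value 69
- dataset.csv+fig.png: size 16, file count 12, value 61
- paper.pdf: size 9, file count 10, value 50
Best: 74 pts.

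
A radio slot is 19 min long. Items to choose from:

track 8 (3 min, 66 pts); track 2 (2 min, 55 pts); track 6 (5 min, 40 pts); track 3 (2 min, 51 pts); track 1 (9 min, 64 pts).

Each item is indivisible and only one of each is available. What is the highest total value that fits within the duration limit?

236 pts

This is a 0/1 knapsack; check combinations near the capacity.
- track 8+track 2+track 3+track 1: duration 3+2+2+9=16, value 66+55+51+64=236
- track 8+track 2+track 6+track 1: duration 3+2+5+9=19, value 66+55+40+64=225
- track 8+track 6+track 3+track 1: duration 3+5+2+9=19, value 66+40+51+64=221
- track 8+track 2+track 6+track 3: duration 3+2+5+2=12, value 66+55+40+51=212
Best: 236 pts.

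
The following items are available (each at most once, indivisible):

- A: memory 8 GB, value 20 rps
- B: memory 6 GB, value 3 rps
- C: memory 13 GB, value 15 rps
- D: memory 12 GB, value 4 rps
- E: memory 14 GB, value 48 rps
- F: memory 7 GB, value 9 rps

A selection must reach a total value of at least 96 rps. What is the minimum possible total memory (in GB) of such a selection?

54

Subsets with value ≥ 96, sorted by total memory:
- A+C+D+E+F: memory 54, value 96
- A+B+C+D+E+F: memory 60, value 99
Minimum memory: 54 GB.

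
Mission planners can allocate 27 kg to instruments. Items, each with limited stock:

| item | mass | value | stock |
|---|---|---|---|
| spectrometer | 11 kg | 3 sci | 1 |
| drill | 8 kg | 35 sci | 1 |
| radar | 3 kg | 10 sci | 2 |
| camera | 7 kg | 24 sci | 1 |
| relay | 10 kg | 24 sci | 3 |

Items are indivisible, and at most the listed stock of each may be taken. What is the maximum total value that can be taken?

83 sci

Top feasible selections:
- 1×drill + 1×camera + 1×relay: mass 25, value 83
- 1×drill + 2×radar + 1×camera: mass 21, value 79
Best: 83 sci.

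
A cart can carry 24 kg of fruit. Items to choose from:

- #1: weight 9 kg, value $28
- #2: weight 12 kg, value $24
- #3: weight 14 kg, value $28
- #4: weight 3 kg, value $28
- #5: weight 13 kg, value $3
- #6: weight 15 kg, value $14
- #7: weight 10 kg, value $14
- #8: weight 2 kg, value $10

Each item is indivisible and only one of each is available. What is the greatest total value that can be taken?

$80

Check high-value combinations within 24 kg:
- #1+#2+#4: weight 9+12+3=24, value 28+24+28=80
- #1+#4+#7+#8: weight 9+3+10+2=24, value 28+28+14+10=80
- #1+#4+#7: weight 9+3+10=22, value 28+28+14=70
- #1+#4+#8: weight 9+3+2=14, value 28+28+10=66
- #3+#4+#8: weight 14+3+2=19, value 28+28+10=66
Best: $80.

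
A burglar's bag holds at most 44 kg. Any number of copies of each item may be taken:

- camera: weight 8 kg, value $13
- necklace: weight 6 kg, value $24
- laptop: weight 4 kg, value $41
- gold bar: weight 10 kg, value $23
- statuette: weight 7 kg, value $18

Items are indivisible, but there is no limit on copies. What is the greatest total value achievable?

Best value-per-unit is laptop at 41/4, and filling with it alone uses weight 11×4=44. No mix of the others beats 11×41 = 451.

$451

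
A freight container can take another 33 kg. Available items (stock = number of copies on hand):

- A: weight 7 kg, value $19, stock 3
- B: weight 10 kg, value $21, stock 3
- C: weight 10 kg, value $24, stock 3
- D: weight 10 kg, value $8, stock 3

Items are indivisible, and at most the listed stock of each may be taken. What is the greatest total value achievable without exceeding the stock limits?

$81

Best selections within weight 33 and stock limits:
- 3×A + 1×C: weight 31, value 81
- 3×A + 1×B: weight 31, value 78
- 3×C: weight 30, value 72
Best: $81.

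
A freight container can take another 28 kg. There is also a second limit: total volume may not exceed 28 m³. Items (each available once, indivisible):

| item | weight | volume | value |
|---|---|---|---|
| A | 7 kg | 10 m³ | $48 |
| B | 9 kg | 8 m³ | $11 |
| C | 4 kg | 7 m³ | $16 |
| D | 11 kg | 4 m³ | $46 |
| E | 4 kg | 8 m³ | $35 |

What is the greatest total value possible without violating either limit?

$129

Feasible sets respecting both limits:
- A+D+E: weight 22, volume 22, value 129
- A+C+D: weight 22, volume 21, value 110
- B+C+D+E: weight 28, volume 27, value 108
Best: $129.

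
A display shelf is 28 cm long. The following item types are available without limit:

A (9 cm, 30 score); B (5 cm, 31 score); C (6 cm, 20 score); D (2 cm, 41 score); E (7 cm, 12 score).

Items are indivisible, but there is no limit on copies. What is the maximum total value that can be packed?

574 score

Best value-per-unit is D at 41/2, and filling with it alone uses length 14×2=28. No mix of the others beats 14×41 = 574.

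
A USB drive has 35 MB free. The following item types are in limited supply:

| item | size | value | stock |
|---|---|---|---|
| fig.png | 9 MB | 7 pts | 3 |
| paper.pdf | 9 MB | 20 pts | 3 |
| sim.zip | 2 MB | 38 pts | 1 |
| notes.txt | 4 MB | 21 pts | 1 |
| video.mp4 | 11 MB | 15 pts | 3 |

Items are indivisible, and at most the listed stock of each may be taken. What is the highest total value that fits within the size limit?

119 pts

Best selections within size 35 and stock limits:
- 3×paper.pdf + 1×sim.zip + 1×notes.txt: size 33, value 119
- 2×paper.pdf + 1×sim.zip + 1×notes.txt + 1×video.mp4: size 35, value 114
- 1×fig.png + 2×paper.pdf + 1×sim.zip + 1×notes.txt: size 33, value 106
Best: 119 pts.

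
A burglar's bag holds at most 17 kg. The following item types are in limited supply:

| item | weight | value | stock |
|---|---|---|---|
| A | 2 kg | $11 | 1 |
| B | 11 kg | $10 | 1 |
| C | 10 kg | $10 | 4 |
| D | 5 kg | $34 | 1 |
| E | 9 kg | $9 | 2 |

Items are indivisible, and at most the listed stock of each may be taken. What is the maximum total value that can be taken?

Top feasible selections:
- 1×A + 1×C + 1×D: weight 17, value 55
- 1×A + 1×D + 1×E: weight 16, value 54
- 1×A + 1×D: weight 7, value 45
- 1×C + 1×D: weight 15, value 44
Best: $55.

$55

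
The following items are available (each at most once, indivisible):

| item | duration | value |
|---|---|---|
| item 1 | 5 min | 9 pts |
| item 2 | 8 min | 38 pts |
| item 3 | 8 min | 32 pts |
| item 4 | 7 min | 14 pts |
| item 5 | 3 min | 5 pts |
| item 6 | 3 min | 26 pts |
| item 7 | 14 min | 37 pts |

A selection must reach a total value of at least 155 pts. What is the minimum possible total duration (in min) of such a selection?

45

Subsets with value ≥ 155, sorted by total duration:
- item 1+item 2+item 3+item 4+item 6+item 7: duration 45, value 156
- item 1+item 2+item 3+item 4+item 5+item 6+item 7: duration 48, value 161
Minimum duration: 45 min.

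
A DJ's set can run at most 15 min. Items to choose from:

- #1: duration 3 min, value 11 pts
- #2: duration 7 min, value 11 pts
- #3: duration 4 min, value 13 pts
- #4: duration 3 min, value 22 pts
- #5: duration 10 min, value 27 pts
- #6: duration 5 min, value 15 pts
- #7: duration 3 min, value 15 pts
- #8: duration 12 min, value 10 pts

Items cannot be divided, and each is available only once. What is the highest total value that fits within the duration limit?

65 pts

Check high-value combinations within 15 min:
- #3+#4+#6+#7: duration 4+3+5+3=15, value 13+22+15+15=65
- #1+#4+#6+#7: duration 3+3+5+3=14, value 11+22+15+15=63
- #1+#3+#4+#7: duration 3+4+3+3=13, value 11+13+22+15=61
- #1+#3+#4+#6: duration 3+4+3+5=15, value 11+13+22+15=61
- #1+#3+#6+#7: duration 3+4+5+3=15, value 11+13+15+15=54
Best: 65 pts.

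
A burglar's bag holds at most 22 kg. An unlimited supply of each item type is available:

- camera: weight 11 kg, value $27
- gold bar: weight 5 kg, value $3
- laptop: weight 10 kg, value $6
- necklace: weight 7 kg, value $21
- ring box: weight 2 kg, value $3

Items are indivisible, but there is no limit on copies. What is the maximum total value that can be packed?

$63

Best value-per-unit is necklace at 21/7, and filling with it alone uses weight 3×7=21. No mix of the others beats 3×21 = 63.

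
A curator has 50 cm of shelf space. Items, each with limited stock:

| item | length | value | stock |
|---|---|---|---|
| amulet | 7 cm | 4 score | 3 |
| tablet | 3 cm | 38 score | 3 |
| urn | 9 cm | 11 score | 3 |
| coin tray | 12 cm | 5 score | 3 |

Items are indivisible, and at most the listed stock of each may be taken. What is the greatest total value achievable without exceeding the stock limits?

Top feasible selections:
- 2×amulet + 3×tablet + 3×urn: length 50, value 155
- 3×tablet + 3×urn + 1×coin tray: length 48, value 152
- 1×amulet + 3×tablet + 3×urn: length 43, value 151
Best: 155 score.

155 score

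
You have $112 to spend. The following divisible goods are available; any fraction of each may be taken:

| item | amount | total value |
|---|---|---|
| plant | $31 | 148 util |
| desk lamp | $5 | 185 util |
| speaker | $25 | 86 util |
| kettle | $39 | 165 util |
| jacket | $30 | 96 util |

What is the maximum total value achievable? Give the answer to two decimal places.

Take in order of value per unit:
- desk lamp (185/5 per unit): all 5 → value 185, running total 185.00
- plant (148/31 per unit): all 31 → value 148, running total 333.00
- kettle (165/39 per unit): all 39 → value 165, running total 498.00
- speaker (86/25 per unit): all 25 → value 86, running total 584.00
- jacket (96/30 per unit): 12 of 30 → value 12×96/30 = 38.4000, running total 622.40
Total 622.40.

622.40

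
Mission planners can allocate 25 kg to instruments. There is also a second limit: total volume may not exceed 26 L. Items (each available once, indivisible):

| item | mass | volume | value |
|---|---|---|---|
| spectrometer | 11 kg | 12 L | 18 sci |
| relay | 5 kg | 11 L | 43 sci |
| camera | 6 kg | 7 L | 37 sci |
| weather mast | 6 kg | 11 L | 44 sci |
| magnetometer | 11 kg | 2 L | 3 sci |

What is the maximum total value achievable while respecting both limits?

Feasible sets respecting both limits:
- relay+weather mast+magnetometer: mass 22, volume 24, value 90
- relay+weather mast: mass 11, volume 22, value 87
- camera+weather mast+magnetometer: mass 23, volume 20, value 84
- relay+camera+magnetometer: mass 22, volume 20, value 83
Best: 90 sci.

90 sci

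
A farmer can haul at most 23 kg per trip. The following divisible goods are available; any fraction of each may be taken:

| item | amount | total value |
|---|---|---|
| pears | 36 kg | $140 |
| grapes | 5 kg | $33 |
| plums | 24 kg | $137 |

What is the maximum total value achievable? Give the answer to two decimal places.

Take in order of value per unit:
- grapes (33/5 per unit): all 5 → value 33, running total 33.00
- plums (137/24 per unit): 18 of 24 → value 18×137/24 = 102.7500, running total 135.75
Total 135.75.

135.75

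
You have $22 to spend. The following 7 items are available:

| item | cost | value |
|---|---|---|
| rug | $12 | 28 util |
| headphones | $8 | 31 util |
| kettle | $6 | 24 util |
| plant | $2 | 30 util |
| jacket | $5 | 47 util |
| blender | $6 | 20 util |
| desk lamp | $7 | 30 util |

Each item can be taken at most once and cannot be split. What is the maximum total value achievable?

Check high-value combinations within $22:
- headphones+plant+jacket+desk lamp: cost 8+2+5+7=22, value 31+30+47+30=138
- headphones+kettle+plant+jacket: cost 8+6+2+5=21, value 31+24+30+47=132
- kettle+plant+jacket+desk lamp: cost 6+2+5+7=20, value 24+30+47+30=131
Best: 138 util.

138 util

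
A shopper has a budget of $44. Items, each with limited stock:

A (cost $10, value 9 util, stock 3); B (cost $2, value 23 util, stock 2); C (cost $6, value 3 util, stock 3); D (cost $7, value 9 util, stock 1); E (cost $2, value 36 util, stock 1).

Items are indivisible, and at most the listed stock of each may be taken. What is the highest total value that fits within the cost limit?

Top feasible selections:
- 3×A + 2×B + 1×D + 1×E: cost 43, value 118
- 2×A + 2×B + 1×C + 1×D + 1×E: cost 39, value 112
- 3×A + 2×B + 1×C + 1×E: cost 42, value 112
Best: 118 util.

118 util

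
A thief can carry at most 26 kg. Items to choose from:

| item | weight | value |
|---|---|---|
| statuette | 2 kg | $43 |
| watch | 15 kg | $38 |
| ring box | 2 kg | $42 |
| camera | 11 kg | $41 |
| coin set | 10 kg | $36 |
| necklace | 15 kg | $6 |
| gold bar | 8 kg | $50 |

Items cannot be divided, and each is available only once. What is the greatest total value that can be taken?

$176

Check high-value combinations within 26 kg:
- statuette+ring box+camera+gold bar: weight 2+2+11+8=23, value 43+42+41+50=176
- statuette+ring box+coin set+gold bar: weight 2+2+10+8=22, value 43+42+36+50=171
- statuette+ring box+camera+coin set: weight 2+2+11+10=25, value 43+42+41+36=162
- statuette+ring box+gold bar: weight 2+2+8=12, value 43+42+50=135
Best: $176.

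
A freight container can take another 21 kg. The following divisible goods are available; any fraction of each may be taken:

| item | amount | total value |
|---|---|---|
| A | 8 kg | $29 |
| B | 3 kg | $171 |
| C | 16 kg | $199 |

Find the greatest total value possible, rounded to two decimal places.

377.25

Take in order of value per unit:
- B (171/3 per unit): all 3 → value 171, running total 171.00
- C (199/16 per unit): all 16 → value 199, running total 370.00
- A (29/8 per unit): 2 of 8 → value 2×29/8 = 7.2500, running total 377.25
Total 377.25.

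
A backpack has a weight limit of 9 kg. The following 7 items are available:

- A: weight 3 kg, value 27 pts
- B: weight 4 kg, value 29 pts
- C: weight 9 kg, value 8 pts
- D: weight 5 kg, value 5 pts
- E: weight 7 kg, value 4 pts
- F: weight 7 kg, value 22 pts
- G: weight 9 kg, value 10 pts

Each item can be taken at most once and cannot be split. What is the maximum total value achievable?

56 pts

Check high-value combinations within 9 kg:
- A+B: weight 3+4=7, value 27+29=56
- B+D: weight 4+5=9, value 29+5=34
- A+D: weight 3+5=8, value 27+5=32
Best: 56 pts.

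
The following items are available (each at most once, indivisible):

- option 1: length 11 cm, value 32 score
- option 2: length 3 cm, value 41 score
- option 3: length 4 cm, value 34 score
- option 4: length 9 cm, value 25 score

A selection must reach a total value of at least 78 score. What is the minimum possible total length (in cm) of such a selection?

Subsets with value ≥ 78, sorted by total length:
- option 2+option 3+option 4: length 16, value 100
- option 1+option 2+option 3: length 18, value 107
Minimum length: 16 cm.

16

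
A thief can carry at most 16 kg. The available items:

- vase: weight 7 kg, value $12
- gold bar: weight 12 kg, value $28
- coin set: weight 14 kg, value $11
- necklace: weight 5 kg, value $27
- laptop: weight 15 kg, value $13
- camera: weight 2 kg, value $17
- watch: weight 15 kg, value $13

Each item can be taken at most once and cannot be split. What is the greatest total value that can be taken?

This is a 0/1 knapsack; check combinations near the capacity.
- vase+necklace+camera: weight 7+5+2=14, value 12+27+17=56
- gold bar+camera: weight 12+2=14, value 28+17=45
- necklace+camera: weight 5+2=7, value 27+17=44
Best: $56.

$56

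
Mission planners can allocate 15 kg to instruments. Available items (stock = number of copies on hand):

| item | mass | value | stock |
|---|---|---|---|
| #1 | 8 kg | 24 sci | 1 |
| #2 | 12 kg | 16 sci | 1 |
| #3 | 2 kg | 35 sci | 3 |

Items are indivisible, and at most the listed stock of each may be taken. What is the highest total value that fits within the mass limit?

Best selections within mass 15 and stock limits:
- 1×#1 + 3×#3: mass 14, value 129
- 3×#3: mass 6, value 105
Best: 129 sci.

129 sci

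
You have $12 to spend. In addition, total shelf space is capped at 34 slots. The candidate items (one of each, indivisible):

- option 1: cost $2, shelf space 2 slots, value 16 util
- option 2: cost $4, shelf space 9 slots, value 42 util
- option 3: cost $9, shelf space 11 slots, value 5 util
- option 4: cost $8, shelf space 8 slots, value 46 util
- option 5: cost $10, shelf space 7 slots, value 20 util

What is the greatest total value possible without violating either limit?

Feasible sets respecting both limits:
- option 2+option 4: cost 12, shelf space 17, value 88
- option 1+option 4: cost 10, shelf space 10, value 62
- option 1+option 2: cost 6, shelf space 11, value 58
Best: 88 util.

88 util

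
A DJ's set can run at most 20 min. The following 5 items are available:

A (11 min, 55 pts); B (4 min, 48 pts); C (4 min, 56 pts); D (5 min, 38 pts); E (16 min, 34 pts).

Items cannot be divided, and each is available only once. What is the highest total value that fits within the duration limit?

159 pts

Check high-value combinations within 20 min:
- A+B+C: duration 11+4+4=19, value 55+48+56=159
- A+C+D: duration 11+4+5=20, value 55+56+38=149
- B+C+D: duration 4+4+5=13, value 48+56+38=142
- A+B+D: duration 11+4+5=20, value 55+48+38=141
Best: 159 pts.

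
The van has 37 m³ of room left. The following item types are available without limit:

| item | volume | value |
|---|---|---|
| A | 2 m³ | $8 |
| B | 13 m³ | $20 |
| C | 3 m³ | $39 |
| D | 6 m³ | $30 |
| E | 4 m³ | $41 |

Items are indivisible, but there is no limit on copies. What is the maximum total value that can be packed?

Best value-per-unit is C at 39/3; filling with it alone gives 12×39 = 468.
Optimal mix: 11×C + 1×E → volume 37, value 470.

$470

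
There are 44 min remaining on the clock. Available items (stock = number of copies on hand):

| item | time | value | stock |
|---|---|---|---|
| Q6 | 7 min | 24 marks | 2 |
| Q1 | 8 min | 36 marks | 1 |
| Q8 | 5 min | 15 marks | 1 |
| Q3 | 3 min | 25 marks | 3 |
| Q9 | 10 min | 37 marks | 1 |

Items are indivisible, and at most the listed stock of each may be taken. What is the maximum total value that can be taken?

196 marks

Top feasible selections:
- 2×Q6 + 1×Q1 + 3×Q3 + 1×Q9: time 41, value 196
- 1×Q6 + 1×Q1 + 1×Q8 + 3×Q3 + 1×Q9: time 39, value 187
- 2×Q6 + 1×Q1 + 1×Q8 + 2×Q3 + 1×Q9: time 43, value 186
- 2×Q6 + 1×Q8 + 3×Q3 + 1×Q9: time 38, value 175
Best: 196 marks.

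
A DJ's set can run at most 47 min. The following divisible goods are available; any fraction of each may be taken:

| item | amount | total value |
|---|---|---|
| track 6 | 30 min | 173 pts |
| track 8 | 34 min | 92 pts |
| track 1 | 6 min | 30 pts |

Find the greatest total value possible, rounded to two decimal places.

232.76

Take in order of value per unit:
- track 6 (173/30 per unit): all 30 → value 173, running total 173.00
- track 1 (30/6 per unit): all 6 → value 30, running total 203.00
- track 8 (92/34 per unit): 11 of 34 → value 11×92/34 = 29.7647, running total 232.76
Total 232.76.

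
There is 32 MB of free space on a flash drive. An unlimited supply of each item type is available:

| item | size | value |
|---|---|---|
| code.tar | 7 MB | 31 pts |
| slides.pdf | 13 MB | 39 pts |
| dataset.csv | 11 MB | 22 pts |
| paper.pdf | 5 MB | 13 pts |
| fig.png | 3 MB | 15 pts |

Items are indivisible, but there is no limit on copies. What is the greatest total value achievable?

Best value-per-unit is fig.png at 15/3; filling with it alone gives 10×15 = 150.
Optimal mix: 2×code.tar + 6×fig.png → size 32, value 152.

152 pts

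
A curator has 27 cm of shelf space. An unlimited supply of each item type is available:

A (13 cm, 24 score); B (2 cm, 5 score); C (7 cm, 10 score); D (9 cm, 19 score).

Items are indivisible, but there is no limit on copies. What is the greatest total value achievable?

65 score

Best value-per-unit is B at 5/2, and filling with it alone uses length 13×2=26. No mix of the others beats 13×5 = 65.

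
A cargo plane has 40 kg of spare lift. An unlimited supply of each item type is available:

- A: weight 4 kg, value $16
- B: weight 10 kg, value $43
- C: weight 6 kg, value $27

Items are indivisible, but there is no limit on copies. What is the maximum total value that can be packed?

Best value-per-unit is C at 27/6; filling with it alone gives 6×27 = 162.
Optimal mix: 1×A + 6×C → weight 40, value 178.

$178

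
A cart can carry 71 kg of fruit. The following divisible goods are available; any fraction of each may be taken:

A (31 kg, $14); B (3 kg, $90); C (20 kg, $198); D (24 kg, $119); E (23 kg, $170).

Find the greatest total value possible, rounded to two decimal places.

577.45

Take in order of value per unit:
- B (90/3 per unit): all 3 → value 90, running total 90.00
- C (198/20 per unit): all 20 → value 198, running total 288.00
- E (170/23 per unit): all 23 → value 170, running total 458.00
- D (119/24 per unit): all 24 → value 119, running total 577.00
- A (14/31 per unit): 1 of 31 → value 1×14/31 = 0.4516, running total 577.45
Total 577.45.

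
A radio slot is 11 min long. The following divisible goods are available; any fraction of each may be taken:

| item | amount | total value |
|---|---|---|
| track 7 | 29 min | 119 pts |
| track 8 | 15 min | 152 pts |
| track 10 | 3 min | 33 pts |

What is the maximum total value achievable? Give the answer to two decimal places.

Take in order of value per unit:
- track 10 (33/3 per unit): all 3 → value 33, running total 33.00
- track 8 (152/15 per unit): 8 of 15 → value 8×152/15 = 81.0667, running total 114.07
Total 114.07.

114.07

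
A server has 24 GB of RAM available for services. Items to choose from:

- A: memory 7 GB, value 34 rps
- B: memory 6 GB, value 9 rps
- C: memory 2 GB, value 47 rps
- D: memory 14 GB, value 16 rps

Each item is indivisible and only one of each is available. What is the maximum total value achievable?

This is a 0/1 knapsack; check combinations near the capacity.
- A+C+D: memory 7+2+14=23, value 34+47+16=97
- A+B+C: memory 7+6+2=15, value 34+9+47=90
- A+C: memory 7+2=9, value 34+47=81
- B+C+D: memory 6+2+14=22, value 9+47+16=72
Best: 97 rps.

97 rps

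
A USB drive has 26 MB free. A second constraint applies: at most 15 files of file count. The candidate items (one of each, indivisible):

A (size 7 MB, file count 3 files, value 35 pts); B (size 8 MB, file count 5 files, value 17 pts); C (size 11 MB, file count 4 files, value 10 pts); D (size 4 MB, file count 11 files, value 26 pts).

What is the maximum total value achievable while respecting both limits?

62 pts

Feasible sets respecting both limits:
- A+B+C: size 26, file count 12, value 62
- A+D: size 11, file count 14, value 61
- A+B: size 15, file count 8, value 52
- A+C: size 18, file count 7, value 45
Best: 62 pts.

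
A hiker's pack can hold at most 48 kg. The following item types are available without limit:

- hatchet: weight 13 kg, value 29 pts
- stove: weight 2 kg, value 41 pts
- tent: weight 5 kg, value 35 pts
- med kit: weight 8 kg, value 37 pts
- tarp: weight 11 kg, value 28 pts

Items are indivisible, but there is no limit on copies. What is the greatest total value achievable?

Best value-per-unit is stove at 41/2, and filling with it alone uses weight 24×2=48. No mix of the others beats 24×41 = 984.

984 pts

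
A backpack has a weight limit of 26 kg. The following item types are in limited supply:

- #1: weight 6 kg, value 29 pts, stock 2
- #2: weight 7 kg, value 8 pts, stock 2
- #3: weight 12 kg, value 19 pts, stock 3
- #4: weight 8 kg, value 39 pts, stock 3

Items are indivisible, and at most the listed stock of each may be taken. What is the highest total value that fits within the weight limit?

117 pts

Top feasible selections:
- 3×#4: weight 24, value 117
- 1×#1 + 2×#4: weight 22, value 107
- 2×#1 + 1×#4: weight 20, value 97
Best: 117 pts.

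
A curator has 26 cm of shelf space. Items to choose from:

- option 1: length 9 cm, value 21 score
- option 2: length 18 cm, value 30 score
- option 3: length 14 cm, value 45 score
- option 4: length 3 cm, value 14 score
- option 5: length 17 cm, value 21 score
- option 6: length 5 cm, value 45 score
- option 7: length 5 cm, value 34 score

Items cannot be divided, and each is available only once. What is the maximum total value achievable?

Check high-value combinations within 26 cm:
- option 3+option 6+option 7: length 14+5+5=24, value 45+45+34=124
- option 1+option 4+option 6+option 7: length 9+3+5+5=22, value 21+14+45+34=114
- option 3+option 4+option 6: length 14+3+5=22, value 45+14+45=104
- option 1+option 6+option 7: length 9+5+5=19, value 21+45+34=100
- option 4+option 6+option 7: length 3+5+5=13, value 14+45+34=93
Best: 124 score.

124 score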